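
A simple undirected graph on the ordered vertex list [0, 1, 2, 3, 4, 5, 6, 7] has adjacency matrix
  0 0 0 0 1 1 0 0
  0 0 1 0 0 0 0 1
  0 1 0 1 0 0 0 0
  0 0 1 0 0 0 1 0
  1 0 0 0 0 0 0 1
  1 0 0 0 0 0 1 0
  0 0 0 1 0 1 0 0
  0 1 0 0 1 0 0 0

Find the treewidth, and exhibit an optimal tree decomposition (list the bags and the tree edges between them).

Treewidth 2.
One such decomposition:
Bags: B1 = {3, 5, 6}  B2 = {2, 3, 5}  B3 = {1, 2, 5}  B4 = {1, 5, 7}  B5 = {4, 5, 7}  B6 = {0, 4, 5}
Tree: B1–B2, B2–B3, B3–B4, B4–B5, B5–B6

Each bag holds 3 vertices, so the decomposition has width 2, which upper-bounds the treewidth. Since 5–6–3–2–1–7–4–0–5 is a cycle in G, G is not acyclic. Forests are exactly the graphs of treewidth ≤ 1, so tw(G) ≥ 2. Hence tw(G) = 2 exactly.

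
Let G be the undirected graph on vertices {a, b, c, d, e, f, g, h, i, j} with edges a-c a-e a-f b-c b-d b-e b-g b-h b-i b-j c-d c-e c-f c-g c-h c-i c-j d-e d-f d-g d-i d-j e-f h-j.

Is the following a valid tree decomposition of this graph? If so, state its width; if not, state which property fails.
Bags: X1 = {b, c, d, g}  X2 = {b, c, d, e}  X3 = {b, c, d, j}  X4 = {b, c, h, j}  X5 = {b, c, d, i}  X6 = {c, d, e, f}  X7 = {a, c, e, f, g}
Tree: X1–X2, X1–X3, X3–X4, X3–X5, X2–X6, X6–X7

A tree decomposition must satisfy three properties: every vertex lies in some bag; for every edge, both endpoints lie together in some bag; and for every vertex, the bags containing it form a connected subtree. Here bags containing vertex g are not connected in the tree, so the decomposition is invalid.

No — bags containing vertex g are not connected in the tree.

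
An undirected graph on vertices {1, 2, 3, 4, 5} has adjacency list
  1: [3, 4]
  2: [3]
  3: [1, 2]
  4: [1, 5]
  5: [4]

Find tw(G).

1

A width-1 tree decomposition is:
Bags: B1 = {2, 3}  B2 = {1, 3}  B3 = {1, 4}  B4 = {4, 5}
Tree: B1–B2, B2–B3, B3–B4
Each bag holds 2 vertices, so the decomposition has width 1, which upper-bounds the treewidth. Any graph with an edge has treewidth ≥ 1, and G has the edge 2–3. Hence tw(G) = 1 exactly.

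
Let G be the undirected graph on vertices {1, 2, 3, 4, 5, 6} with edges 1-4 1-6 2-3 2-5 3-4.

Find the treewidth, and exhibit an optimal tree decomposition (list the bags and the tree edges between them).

Each bag holds 2 vertices, so the decomposition has width 1, which upper-bounds the treewidth. Any graph with an edge has treewidth ≥ 1, and G has the edge 6–1. Hence tw(G) = 1 exactly.

Treewidth 1.
One such decomposition:
Bags: B1 = {1, 6}  B2 = {1, 4}  B3 = {3, 4}  B4 = {2, 3}  B5 = {2, 5}
Tree: B1–B2, B2–B3, B3–B4, B4–B5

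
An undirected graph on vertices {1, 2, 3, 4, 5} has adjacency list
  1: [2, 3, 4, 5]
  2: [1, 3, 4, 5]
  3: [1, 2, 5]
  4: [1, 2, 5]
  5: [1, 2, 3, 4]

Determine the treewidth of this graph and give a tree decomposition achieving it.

Treewidth 3.
One such decomposition:
Bags: B1 = {1, 2, 3, 5}  B2 = {1, 2, 4, 5}
Tree: B1–B2

Every bag has size at most 4, so the width is 4 − 1 = 3 and tw(G) ≤ 3. On the other hand G contains the 4-clique {1, 2, 3, 5}. A clique must lie in a single bag of any decomposition, so no decomposition can have width below 3. Hence tw(G) = 3 exactly.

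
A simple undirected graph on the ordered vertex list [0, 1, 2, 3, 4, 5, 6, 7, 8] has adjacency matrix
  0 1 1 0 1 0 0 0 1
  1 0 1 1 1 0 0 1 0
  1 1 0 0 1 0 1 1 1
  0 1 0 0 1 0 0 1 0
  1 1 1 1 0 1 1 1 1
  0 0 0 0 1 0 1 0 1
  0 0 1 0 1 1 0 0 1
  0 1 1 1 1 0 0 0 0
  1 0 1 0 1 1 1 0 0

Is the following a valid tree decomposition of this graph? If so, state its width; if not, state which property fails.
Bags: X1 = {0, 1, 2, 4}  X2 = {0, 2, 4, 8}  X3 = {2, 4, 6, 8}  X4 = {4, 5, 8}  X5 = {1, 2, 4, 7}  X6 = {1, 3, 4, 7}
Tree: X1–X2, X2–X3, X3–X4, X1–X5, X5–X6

A tree decomposition must satisfy three properties: every vertex lies in some bag; for every edge, both endpoints lie together in some bag; and for every vertex, the bags containing it form a connected subtree. Here edge (6,5) lies in no bag, so the decomposition is invalid.

No — edge (6,5) lies in no bag.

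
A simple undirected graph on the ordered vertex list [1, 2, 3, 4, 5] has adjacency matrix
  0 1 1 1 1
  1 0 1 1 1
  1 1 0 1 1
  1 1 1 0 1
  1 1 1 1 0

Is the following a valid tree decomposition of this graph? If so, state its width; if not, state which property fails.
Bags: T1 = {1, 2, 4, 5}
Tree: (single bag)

No — vertex 3 appears in no bag.

A tree decomposition must satisfy three properties: every vertex lies in some bag; for every edge, both endpoints lie together in some bag; and for every vertex, the bags containing it form a connected subtree. Here vertex 3 appears in no bag, so the decomposition is invalid.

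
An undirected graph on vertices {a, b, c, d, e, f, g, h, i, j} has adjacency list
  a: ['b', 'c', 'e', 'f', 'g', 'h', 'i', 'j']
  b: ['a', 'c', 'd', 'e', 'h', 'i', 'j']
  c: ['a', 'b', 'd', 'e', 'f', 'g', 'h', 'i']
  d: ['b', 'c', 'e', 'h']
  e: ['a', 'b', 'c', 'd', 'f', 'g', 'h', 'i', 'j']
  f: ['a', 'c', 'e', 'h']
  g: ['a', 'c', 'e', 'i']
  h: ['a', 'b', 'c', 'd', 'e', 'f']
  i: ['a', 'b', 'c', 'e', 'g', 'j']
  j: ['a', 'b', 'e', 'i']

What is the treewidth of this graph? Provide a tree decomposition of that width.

The largest bag has 5 vertices, giving width 4; this decomposition certifies tw(G) ≤ 4. On the other hand G contains the 5-clique {a, b, e, i, j}. A clique must lie in a single bag of any decomposition, so no decomposition can have width below 4. Hence tw(G) = 4 exactly.

Treewidth 4.
One optimal decomposition is:
Bags: B1 = {a, b, c, e, i}  B2 = {a, c, e, g, i}  B3 = {a, b, c, e, h}  B4 = {b, c, d, e, h}  B5 = {a, c, e, f, h}  B6 = {a, b, e, i, j}
Tree: B1–B2, B1–B3, B3–B4, B3–B5, B1–B6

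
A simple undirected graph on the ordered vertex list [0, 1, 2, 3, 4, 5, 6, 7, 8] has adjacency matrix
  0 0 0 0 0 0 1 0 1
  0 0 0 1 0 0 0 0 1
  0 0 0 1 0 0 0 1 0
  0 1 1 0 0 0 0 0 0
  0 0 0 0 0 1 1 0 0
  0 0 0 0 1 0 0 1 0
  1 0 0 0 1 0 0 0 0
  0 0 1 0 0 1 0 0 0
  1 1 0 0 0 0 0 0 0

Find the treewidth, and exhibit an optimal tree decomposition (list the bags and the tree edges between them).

Treewidth 2.
One such decomposition:
Bags: B1 = {4, 5, 6}  B2 = {5, 6, 7}  B3 = {2, 6, 7}  B4 = {2, 3, 6}  B5 = {1, 3, 6}  B6 = {1, 6, 8}  B7 = {0, 6, 8}
Tree: B1–B2, B2–B3, B3–B4, B4–B5, B5–B6, B6–B7

Each bag holds 3 vertices, so the decomposition has width 2, which upper-bounds the treewidth. The edges 6–4–5–7–2–3–1–8–0–6 form a cycle, so G is not a tree and its treewidth is at least 2. Combining the bounds, tw(G) = 2.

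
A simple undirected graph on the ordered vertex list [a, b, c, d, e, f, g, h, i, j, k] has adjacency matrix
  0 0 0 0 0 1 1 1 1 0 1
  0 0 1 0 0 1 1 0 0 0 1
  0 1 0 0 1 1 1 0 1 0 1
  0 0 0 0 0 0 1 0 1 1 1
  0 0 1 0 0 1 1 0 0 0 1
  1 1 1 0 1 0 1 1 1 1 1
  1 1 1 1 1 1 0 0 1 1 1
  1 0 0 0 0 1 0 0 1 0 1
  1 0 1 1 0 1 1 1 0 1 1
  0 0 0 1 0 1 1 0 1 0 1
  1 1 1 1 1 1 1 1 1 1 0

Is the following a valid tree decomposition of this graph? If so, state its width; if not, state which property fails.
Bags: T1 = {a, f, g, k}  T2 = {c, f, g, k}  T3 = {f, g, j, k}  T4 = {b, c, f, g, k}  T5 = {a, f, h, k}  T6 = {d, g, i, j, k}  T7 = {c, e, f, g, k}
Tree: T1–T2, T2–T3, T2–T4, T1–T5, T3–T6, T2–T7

No — edge (i,f) lies in no bag.

A tree decomposition must satisfy three properties: every vertex lies in some bag; for every edge, both endpoints lie together in some bag; and for every vertex, the bags containing it form a connected subtree. Here edge (i,f) lies in no bag, so the decomposition is invalid.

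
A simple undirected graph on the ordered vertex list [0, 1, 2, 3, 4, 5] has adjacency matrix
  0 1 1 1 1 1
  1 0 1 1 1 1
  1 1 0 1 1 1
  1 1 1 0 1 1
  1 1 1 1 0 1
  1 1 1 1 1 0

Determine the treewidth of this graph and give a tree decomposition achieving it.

Treewidth 5.
One such decomposition:
Bags: B1 = {0, 1, 2, 3, 4, 5}
Tree: (single bag)

A single bag containing all 6 vertices is trivially a valid decomposition of width 5. On the other hand G contains the 6-clique {0, 1, 2, 3, 4, 5}. A clique must lie in a single bag of any decomposition, so no decomposition can have width below 5. The upper and lower bounds meet at 5, so that is the treewidth.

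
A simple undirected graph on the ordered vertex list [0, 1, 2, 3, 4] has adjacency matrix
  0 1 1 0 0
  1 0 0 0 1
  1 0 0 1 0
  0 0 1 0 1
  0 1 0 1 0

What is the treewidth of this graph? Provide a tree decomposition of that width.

Each bag holds 3 vertices, so the decomposition has width 2, which upper-bounds the treewidth. The edges 3–2–0–1–4–3 form a cycle, so G is not a tree and its treewidth is at least 2. Hence tw(G) = 2 exactly.

Treewidth 2.
One optimal decomposition is:
Bags: B1 = {0, 2, 3}  B2 = {0, 1, 3}  B3 = {1, 3, 4}
Tree: B1–B2, B2–B3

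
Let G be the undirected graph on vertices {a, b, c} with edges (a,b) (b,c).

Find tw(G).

1

A width-1 tree decomposition is:
Bags: B1 = {a, b}  B2 = {b, c}
Tree: B1–B2
Every bag has size at most 2, so the width is 2 − 1 = 1 and tw(G) ≤ 1. Any graph with an edge has treewidth ≥ 1, and G has the edge a–b. Hence tw(G) = 1 exactly.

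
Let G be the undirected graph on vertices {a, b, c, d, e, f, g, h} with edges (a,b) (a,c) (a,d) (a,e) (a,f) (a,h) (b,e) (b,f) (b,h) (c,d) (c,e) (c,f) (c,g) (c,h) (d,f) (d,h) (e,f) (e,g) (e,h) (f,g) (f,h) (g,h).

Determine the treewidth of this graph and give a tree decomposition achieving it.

Treewidth 4.
One such decomposition:
Bags: B1 = {a, c, d, f, h}  B2 = {a, c, e, f, h}  B3 = {a, b, e, f, h}  B4 = {c, e, f, g, h}
Tree: B1–B2, B2–B3, B2–B4

Each bag holds 5 vertices, so the decomposition has width 4, which upper-bounds the treewidth. For the lower bound, the 5 vertices {a, c, d, f, h} are pairwise adjacent, and any tree decomposition puts a clique entirely inside one bag — forcing width ≥ 4. The upper and lower bounds meet at 4, so that is the treewidth.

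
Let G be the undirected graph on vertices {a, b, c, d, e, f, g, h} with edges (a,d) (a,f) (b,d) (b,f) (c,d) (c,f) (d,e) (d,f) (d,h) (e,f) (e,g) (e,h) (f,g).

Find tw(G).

A width-2 tree decomposition is:
Bags: B1 = {c, d, f}  B2 = {b, d, f}  B3 = {a, d, f}  B4 = {d, e, f}  B5 = {e, f, g}  B6 = {d, e, h}
Tree: B1–B2, B2–B3, B2–B4, B4–B5, B4–B6
Each bag holds 3 vertices, so the decomposition has width 2, which upper-bounds the treewidth. Conversely, {d, e, h} is a clique of size 3, and the vertices of any clique must share a bag in every tree decomposition; so some bag has ≥ 3 vertices and tw(G) ≥ 2. Hence tw(G) = 2 exactly.

2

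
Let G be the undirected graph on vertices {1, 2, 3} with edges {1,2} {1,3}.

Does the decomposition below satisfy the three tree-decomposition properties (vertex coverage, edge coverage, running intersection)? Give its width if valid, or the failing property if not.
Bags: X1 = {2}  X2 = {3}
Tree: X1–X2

A tree decomposition must satisfy three properties: every vertex lies in some bag; for every edge, both endpoints lie together in some bag; and for every vertex, the bags containing it form a connected subtree. Here vertex 1 appears in no bag, so the decomposition is invalid.

No — vertex 1 appears in no bag.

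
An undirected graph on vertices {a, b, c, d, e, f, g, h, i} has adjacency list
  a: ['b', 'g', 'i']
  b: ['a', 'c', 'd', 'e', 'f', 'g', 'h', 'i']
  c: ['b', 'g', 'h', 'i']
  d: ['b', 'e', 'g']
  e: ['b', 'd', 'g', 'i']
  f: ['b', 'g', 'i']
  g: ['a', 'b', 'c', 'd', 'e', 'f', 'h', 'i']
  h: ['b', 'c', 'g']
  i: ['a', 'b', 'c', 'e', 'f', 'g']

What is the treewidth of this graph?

3

A width-3 tree decomposition is:
Bags: B1 = {b, f, g, i}  B2 = {b, e, g, i}  B3 = {b, c, g, i}  B4 = {b, d, e, g}  B5 = {b, c, g, h}  B6 = {a, b, g, i}
Tree: B1–B2, B2–B3, B2–B4, B3–B5, B2–B6
The largest bag has 4 vertices, giving width 3; this decomposition certifies tw(G) ≤ 3. On the other hand G contains the 4-clique {b, d, e, g}. A clique must lie in a single bag of any decomposition, so no decomposition can have width below 3. Therefore the treewidth is 3.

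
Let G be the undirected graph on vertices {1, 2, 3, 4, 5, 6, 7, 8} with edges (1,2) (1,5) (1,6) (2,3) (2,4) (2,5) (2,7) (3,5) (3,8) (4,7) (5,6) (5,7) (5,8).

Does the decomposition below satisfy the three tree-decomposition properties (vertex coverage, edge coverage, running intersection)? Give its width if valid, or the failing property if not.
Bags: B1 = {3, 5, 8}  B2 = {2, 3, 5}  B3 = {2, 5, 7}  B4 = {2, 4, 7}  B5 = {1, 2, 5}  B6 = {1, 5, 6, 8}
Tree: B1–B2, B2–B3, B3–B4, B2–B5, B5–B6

A tree decomposition must satisfy three properties: every vertex lies in some bag; for every edge, both endpoints lie together in some bag; and for every vertex, the bags containing it form a connected subtree. Here bags containing vertex 8 are not connected in the tree, so the decomposition is invalid.

No — bags containing vertex 8 are not connected in the tree.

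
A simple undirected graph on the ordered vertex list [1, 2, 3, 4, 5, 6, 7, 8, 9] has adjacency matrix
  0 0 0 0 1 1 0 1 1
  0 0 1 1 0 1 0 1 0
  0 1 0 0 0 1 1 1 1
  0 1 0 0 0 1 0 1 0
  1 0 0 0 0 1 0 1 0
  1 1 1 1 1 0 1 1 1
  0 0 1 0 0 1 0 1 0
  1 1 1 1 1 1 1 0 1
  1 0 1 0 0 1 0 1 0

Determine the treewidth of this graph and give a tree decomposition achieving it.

Treewidth 3.
One such decomposition:
Bags: B1 = {3, 6, 8, 9}  B2 = {1, 6, 8, 9}  B3 = {2, 3, 6, 8}  B4 = {3, 6, 7, 8}  B5 = {2, 4, 6, 8}  B6 = {1, 5, 6, 8}
Tree: B1–B2, B1–B3, B1–B4, B3–B5, B2–B6

Every bag has size at most 4, so the width is 4 − 1 = 3 and tw(G) ≤ 3. On the other hand G contains the 4-clique {1, 6, 8, 9}. A clique must lie in a single bag of any decomposition, so no decomposition can have width below 3. Therefore the treewidth is 3.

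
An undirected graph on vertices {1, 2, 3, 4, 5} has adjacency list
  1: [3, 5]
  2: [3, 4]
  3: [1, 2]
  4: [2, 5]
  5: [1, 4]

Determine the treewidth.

2

A width-2 tree decomposition is:
Bags: B1 = {1, 3, 5}  B2 = {2, 3, 5}  B3 = {2, 4, 5}
Tree: B1–B2, B2–B3
The largest bag has 3 vertices, giving width 2; this decomposition certifies tw(G) ≤ 2. For the lower bound, G contains the cycle 5–1–3–2–4–5, so G is not a forest; only forests have treewidth ≤ 1, hence tw(G) ≥ 2. The upper and lower bounds meet at 2, so that is the treewidth.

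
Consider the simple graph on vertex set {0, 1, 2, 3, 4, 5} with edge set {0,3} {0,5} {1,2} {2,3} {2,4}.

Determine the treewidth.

1

A width-1 tree decomposition is:
Bags: B1 = {2, 3}  B2 = {2, 4}  B3 = {1, 2}  B4 = {0, 3}  B5 = {0, 5}
Tree: B1–B2, B1–B3, B1–B4, B4–B5
The largest bag has 2 vertices, giving width 1; this decomposition certifies tw(G) ≤ 1. Since G has at least one edge (e.g. 2–3), it is not an edgeless graph, so tw(G) ≥ 1. The upper and lower bounds meet at 1, so that is the treewidth.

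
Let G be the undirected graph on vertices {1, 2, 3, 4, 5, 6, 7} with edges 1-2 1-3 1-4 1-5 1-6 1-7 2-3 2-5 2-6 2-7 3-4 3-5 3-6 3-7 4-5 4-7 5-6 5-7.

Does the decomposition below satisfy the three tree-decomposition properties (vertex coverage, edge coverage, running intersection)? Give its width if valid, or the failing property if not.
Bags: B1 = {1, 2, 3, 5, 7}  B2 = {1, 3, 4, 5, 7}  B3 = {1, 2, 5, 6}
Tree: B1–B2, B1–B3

A tree decomposition must satisfy three properties: every vertex lies in some bag; for every edge, both endpoints lie together in some bag; and for every vertex, the bags containing it form a connected subtree. Here edge (3,6) lies in no bag, so the decomposition is invalid.

No — edge (3,6) lies in no bag.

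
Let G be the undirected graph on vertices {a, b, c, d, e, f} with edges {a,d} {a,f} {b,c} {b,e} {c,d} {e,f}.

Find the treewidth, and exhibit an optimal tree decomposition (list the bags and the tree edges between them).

Every bag has size at most 3, so the width is 3 − 1 = 2 and tw(G) ≤ 2. For the lower bound, G contains the cycle f–a–d–c–b–e–f, so G is not a forest; only forests have treewidth ≤ 1, hence tw(G) ≥ 2. The upper and lower bounds meet at 2, so that is the treewidth.

Treewidth 2.
Bags: B1 = {a, d, f}  B2 = {c, d, f}  B3 = {b, c, f}  B4 = {b, e, f}
Tree: B1–B2, B2–B3, B3–B4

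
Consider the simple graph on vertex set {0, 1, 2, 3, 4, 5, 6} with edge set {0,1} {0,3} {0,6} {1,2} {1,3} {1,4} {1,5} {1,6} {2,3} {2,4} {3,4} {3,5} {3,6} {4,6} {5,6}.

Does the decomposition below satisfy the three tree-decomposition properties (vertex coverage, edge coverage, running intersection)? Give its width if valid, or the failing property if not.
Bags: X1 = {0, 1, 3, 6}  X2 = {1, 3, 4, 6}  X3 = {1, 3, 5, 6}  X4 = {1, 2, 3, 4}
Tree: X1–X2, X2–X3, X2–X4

Vertex coverage: the bags together contain {0, 1, 2, 3, 4, 5, 6}, the full vertex set. Edge coverage: each edge of G has both endpoints in at least one bag. Running intersection: for every vertex, the bags containing it form a connected subtree. All three properties hold, so this is a valid tree decomposition of width max|bag| − 1 = 3, and hence tw(G) ≤ 3.

Yes; width 3.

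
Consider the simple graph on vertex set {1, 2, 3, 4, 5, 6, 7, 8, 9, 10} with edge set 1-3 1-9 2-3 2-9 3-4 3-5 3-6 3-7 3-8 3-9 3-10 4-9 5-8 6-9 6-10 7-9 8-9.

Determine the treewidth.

2

A width-2 tree decomposition is:
Bags: B1 = {3, 6, 9}  B2 = {3, 4, 9}  B3 = {2, 3, 9}  B4 = {3, 7, 9}  B5 = {3, 8, 9}  B6 = {3, 6, 10}  B7 = {1, 3, 9}  B8 = {3, 5, 8}
Tree: B1–B2, B2–B3, B1–B4, B4–B5, B1–B6, B5–B7, B5–B8
Each bag holds 3 vertices, so the decomposition has width 2, which upper-bounds the treewidth. For the lower bound, the 3 vertices {1, 3, 9} are pairwise adjacent, and any tree decomposition puts a clique entirely inside one bag — forcing width ≥ 2. Therefore the treewidth is 2.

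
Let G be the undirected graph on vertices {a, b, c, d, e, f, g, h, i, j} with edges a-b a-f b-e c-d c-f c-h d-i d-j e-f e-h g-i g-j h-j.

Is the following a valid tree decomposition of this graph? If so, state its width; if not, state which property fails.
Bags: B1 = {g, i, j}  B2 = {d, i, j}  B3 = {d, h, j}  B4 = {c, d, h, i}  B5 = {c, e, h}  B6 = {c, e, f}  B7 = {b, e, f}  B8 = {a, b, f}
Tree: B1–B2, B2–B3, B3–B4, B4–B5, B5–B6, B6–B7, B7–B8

No — bags containing vertex i are not connected in the tree.

A tree decomposition must satisfy three properties: every vertex lies in some bag; for every edge, both endpoints lie together in some bag; and for every vertex, the bags containing it form a connected subtree. Here bags containing vertex i are not connected in the tree, so the decomposition is invalid.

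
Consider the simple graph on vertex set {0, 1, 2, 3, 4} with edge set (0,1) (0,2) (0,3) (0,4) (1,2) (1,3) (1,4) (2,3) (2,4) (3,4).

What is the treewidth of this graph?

A width-4 tree decomposition is:
Bags: B1 = {0, 1, 2, 3, 4}
Tree: (single bag)
With just one bag of size 5, the width is 5 − 1 = 4, so tw(G) ≤ 4. On the other hand G contains the 5-clique {0, 1, 2, 3, 4}. A clique must lie in a single bag of any decomposition, so no decomposition can have width below 4. The upper and lower bounds meet at 4, so that is the treewidth.

4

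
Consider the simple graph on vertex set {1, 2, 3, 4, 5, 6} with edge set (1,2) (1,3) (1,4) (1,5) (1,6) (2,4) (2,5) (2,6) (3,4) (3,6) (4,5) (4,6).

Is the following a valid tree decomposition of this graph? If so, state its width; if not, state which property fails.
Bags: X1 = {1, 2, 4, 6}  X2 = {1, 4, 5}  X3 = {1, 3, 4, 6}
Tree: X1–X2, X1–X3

A tree decomposition must satisfy three properties: every vertex lies in some bag; for every edge, both endpoints lie together in some bag; and for every vertex, the bags containing it form a connected subtree. Here edge (2,5) lies in no bag, so the decomposition is invalid.

No — edge (2,5) lies in no bag.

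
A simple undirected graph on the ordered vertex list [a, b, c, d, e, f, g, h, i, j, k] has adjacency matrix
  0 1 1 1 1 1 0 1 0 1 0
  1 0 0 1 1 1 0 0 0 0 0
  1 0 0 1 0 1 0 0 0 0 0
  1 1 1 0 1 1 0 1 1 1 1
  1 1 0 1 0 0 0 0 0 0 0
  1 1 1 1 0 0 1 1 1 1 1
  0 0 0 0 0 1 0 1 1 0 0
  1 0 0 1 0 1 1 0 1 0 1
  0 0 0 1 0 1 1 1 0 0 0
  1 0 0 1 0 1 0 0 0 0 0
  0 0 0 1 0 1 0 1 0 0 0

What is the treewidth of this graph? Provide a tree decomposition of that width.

Treewidth 3.
One such decomposition:
Bags: B1 = {d, f, h, i}  B2 = {a, d, f, h}  B3 = {a, b, d, f}  B4 = {d, f, h, k}  B5 = {a, c, d, f}  B6 = {a, b, d, e}  B7 = {a, d, f, j}  B8 = {f, g, h, i}
Tree: B1–B2, B2–B3, B2–B4, B2–B5, B3–B6, B5–B7, B1–B8

The largest bag has 4 vertices, giving width 3; this decomposition certifies tw(G) ≤ 3. On the other hand G contains the 4-clique {a, b, d, e}. A clique must lie in a single bag of any decomposition, so no decomposition can have width below 3. The upper and lower bounds meet at 3, so that is the treewidth.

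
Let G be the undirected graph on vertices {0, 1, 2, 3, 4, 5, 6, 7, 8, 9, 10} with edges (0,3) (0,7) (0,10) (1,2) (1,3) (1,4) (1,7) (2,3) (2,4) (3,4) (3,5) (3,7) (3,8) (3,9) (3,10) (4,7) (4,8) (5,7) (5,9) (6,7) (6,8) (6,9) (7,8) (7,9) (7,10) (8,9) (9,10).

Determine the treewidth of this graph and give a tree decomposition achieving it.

Each bag holds 4 vertices, so the decomposition has width 3, which upper-bounds the treewidth. On the other hand G contains the 4-clique {1, 2, 3, 4}. A clique must lie in a single bag of any decomposition, so no decomposition can have width below 3. Combining the bounds, tw(G) = 3.

Treewidth 3.
One such decomposition:
Bags: B1 = {3, 7, 9, 10}  B2 = {3, 7, 8, 9}  B3 = {3, 4, 7, 8}  B4 = {0, 3, 7, 10}  B5 = {6, 7, 8, 9}  B6 = {1, 3, 4, 7}  B7 = {3, 5, 7, 9}  B8 = {1, 2, 3, 4}
Tree: B1–B2, B2–B3, B1–B4, B2–B5, B3–B6, B1–B7, B6–B8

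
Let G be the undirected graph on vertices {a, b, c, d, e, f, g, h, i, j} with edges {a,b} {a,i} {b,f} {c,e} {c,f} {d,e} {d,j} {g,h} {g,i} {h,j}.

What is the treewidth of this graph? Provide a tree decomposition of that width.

The largest bag has 3 vertices, giving width 2; this decomposition certifies tw(G) ≤ 2. Since e–d–j–h–g–i–a–b–f–c–e is a cycle in G, G is not acyclic. Forests are exactly the graphs of treewidth ≤ 1, so tw(G) ≥ 2. The upper and lower bounds meet at 2, so that is the treewidth.

Treewidth 2.
Bags: B1 = {d, e, j}  B2 = {e, h, j}  B3 = {e, g, h}  B4 = {e, g, i}  B5 = {a, e, i}  B6 = {a, b, e}  B7 = {b, e, f}  B8 = {c, e, f}
Tree: B1–B2, B2–B3, B3–B4, B4–B5, B5–B6, B6–B7, B7–B8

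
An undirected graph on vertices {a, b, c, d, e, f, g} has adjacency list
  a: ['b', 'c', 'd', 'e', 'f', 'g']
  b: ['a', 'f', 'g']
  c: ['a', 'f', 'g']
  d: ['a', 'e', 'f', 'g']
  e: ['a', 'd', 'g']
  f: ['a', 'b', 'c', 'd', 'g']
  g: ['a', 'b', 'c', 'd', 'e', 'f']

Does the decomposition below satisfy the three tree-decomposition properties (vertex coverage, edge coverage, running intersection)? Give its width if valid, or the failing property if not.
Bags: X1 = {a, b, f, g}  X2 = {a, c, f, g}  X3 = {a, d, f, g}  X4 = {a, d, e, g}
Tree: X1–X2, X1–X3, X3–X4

Checking the three conditions: (i) the bags cover all of {a, b, c, d, e, f, g}; (ii) for each edge, some bag contains both endpoints; (iii) the bags containing any fixed vertex form a subtree. All hold, so the decomposition is valid with width 4 − 1 = 3.

Yes; width 3.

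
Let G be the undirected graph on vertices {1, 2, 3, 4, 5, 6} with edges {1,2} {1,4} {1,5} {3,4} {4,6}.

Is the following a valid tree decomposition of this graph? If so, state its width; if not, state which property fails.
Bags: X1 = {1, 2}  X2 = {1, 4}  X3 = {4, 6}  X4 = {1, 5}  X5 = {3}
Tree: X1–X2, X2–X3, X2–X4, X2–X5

No — edge (4,3) lies in no bag.

A tree decomposition must satisfy three properties: every vertex lies in some bag; for every edge, both endpoints lie together in some bag; and for every vertex, the bags containing it form a connected subtree. Here edge (4,3) lies in no bag, so the decomposition is invalid.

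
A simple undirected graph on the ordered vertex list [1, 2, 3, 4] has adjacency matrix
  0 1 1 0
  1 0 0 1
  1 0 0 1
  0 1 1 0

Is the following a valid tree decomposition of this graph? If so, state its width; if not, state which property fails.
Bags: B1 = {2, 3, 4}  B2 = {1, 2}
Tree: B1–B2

No — edge (3,1) lies in no bag.

A tree decomposition must satisfy three properties: every vertex lies in some bag; for every edge, both endpoints lie together in some bag; and for every vertex, the bags containing it form a connected subtree. Here edge (3,1) lies in no bag, so the decomposition is invalid.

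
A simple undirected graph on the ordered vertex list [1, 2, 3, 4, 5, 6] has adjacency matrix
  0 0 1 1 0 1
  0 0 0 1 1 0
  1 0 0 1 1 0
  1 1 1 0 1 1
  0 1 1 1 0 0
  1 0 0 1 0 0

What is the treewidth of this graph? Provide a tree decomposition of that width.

Every bag has size at most 3, so the width is 3 − 1 = 2 and tw(G) ≤ 2. For the lower bound, the 3 vertices {1, 3, 4} are pairwise adjacent, and any tree decomposition puts a clique entirely inside one bag — forcing width ≥ 2. Hence tw(G) = 2 exactly.

Treewidth 2.
One such decomposition:
Bags: B1 = {2, 4, 5}  B2 = {3, 4, 5}  B3 = {1, 3, 4}  B4 = {1, 4, 6}
Tree: B1–B2, B2–B3, B3–B4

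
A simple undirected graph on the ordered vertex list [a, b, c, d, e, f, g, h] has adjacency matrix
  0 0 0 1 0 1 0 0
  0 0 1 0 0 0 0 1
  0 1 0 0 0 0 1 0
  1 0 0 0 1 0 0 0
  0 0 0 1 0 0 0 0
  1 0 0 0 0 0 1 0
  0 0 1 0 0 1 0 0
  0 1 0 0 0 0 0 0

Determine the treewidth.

A width-1 tree decomposition is:
Bags: B1 = {d, e}  B2 = {a, d}  B3 = {a, f}  B4 = {f, g}  B5 = {c, g}  B6 = {b, c}  B7 = {b, h}
Tree: B1–B2, B2–B3, B3–B4, B4–B5, B5–B6, B6–B7
Every bag has size at most 2, so the width is 2 − 1 = 1 and tw(G) ≤ 1. Any graph with an edge has treewidth ≥ 1, and G has the edge e–d. Combining the bounds, tw(G) = 1.

1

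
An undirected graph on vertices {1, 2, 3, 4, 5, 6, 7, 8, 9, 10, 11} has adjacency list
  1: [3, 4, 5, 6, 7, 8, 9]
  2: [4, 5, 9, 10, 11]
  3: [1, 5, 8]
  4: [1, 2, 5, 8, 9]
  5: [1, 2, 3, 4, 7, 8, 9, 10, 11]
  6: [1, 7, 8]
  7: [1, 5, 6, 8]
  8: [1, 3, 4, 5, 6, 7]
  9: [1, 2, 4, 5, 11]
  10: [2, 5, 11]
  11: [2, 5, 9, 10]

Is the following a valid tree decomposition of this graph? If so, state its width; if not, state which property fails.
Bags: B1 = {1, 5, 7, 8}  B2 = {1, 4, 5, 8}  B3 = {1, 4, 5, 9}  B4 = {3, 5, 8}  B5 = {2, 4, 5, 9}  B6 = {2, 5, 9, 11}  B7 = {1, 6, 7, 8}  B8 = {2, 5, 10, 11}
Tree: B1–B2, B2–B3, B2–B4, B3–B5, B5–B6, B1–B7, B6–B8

A tree decomposition must satisfy three properties: every vertex lies in some bag; for every edge, both endpoints lie together in some bag; and for every vertex, the bags containing it form a connected subtree. Here edge (1,3) lies in no bag, so the decomposition is invalid.

No — edge (1,3) lies in no bag.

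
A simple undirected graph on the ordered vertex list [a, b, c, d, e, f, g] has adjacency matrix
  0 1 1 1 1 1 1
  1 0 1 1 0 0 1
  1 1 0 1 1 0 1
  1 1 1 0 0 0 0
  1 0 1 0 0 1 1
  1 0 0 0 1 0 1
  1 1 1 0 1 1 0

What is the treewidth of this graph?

A width-3 tree decomposition is:
Bags: B1 = {a, b, c, d}  B2 = {a, b, c, g}  B3 = {a, c, e, g}  B4 = {a, e, f, g}
Tree: B1–B2, B2–B3, B3–B4
The largest bag has 4 vertices, giving width 3; this decomposition certifies tw(G) ≤ 3. Conversely, {a, b, c, d} is a clique of size 4, and the vertices of any clique must share a bag in every tree decomposition; so some bag has ≥ 4 vertices and tw(G) ≥ 3. The upper and lower bounds meet at 3, so that is the treewidth.

3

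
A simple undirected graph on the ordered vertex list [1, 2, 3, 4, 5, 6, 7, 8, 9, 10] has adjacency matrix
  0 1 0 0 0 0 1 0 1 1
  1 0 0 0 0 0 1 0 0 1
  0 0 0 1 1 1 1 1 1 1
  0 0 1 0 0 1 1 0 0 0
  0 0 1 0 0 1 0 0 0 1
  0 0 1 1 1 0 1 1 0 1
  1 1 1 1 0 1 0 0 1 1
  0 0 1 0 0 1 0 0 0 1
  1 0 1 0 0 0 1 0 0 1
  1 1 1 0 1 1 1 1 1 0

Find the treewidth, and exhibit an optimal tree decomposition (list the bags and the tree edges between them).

Treewidth 3.
Bags: B1 = {1, 7, 9, 10}  B2 = {1, 2, 7, 10}  B3 = {3, 7, 9, 10}  B4 = {3, 6, 7, 10}  B5 = {3, 5, 6, 10}  B6 = {3, 6, 8, 10}  B7 = {3, 4, 6, 7}
Tree: B1–B2, B1–B3, B3–B4, B4–B5, B5–B6, B4–B7

Every bag has size at most 4, so the width is 4 − 1 = 3 and tw(G) ≤ 3. Conversely, {1, 7, 9, 10} is a clique of size 4, and the vertices of any clique must share a bag in every tree decomposition; so some bag has ≥ 4 vertices and tw(G) ≥ 3. Combining the bounds, tw(G) = 3.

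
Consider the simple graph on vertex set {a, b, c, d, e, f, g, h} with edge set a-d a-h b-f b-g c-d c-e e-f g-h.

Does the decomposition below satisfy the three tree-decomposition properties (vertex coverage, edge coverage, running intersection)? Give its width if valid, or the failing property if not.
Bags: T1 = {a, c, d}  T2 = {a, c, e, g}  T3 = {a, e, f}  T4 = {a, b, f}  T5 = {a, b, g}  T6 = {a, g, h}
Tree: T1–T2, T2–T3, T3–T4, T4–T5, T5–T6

A tree decomposition must satisfy three properties: every vertex lies in some bag; for every edge, both endpoints lie together in some bag; and for every vertex, the bags containing it form a connected subtree. Here bags containing vertex g are not connected in the tree, so the decomposition is invalid.

No — bags containing vertex g are not connected in the tree.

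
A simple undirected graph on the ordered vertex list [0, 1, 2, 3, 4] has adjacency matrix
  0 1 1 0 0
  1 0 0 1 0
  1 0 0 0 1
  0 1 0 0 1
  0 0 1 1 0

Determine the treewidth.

2

A width-2 tree decomposition is:
Bags: B1 = {2, 3, 4}  B2 = {0, 2, 3}  B3 = {0, 1, 3}
Tree: B1–B2, B2–B3
Every bag has size at most 3, so the width is 3 − 1 = 2 and tw(G) ≤ 2. Since 3–4–2–0–1–3 is a cycle in G, G is not acyclic. Forests are exactly the graphs of treewidth ≤ 1, so tw(G) ≥ 2. Combining the bounds, tw(G) = 2.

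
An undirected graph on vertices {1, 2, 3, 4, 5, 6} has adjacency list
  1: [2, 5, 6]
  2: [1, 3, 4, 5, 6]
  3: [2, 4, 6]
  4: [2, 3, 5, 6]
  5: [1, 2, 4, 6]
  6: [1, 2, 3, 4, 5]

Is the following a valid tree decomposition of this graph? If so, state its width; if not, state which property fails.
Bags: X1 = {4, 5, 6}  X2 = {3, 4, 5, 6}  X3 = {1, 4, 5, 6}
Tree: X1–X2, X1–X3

A tree decomposition must satisfy three properties: every vertex lies in some bag; for every edge, both endpoints lie together in some bag; and for every vertex, the bags containing it form a connected subtree. Here vertex 2 appears in no bag, so the decomposition is invalid.

No — vertex 2 appears in no bag.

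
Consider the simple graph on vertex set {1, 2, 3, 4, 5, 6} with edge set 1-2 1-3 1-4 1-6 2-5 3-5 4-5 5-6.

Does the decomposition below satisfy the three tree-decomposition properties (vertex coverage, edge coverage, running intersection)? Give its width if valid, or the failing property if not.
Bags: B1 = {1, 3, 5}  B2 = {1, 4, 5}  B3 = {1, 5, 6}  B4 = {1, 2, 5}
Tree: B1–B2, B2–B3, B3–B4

Yes; width 2.

Vertex coverage: the bags together contain {1, 2, 3, 4, 5, 6}, the full vertex set. Edge coverage: each edge of G has both endpoints in at least one bag. Running intersection: for every vertex, the bags containing it form a connected subtree. All three properties hold, so this is a valid tree decomposition of width max|bag| − 1 = 2, and hence tw(G) ≤ 2.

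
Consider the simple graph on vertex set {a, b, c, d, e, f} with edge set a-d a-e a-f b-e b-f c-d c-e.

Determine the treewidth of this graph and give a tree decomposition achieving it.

Treewidth 2.
Bags: B1 = {a, c, d}  B2 = {a, c, e}  B3 = {a, e, f}  B4 = {b, e, f}
Tree: B1–B2, B2–B3, B3–B4

Each bag holds 3 vertices, so the decomposition has width 2, which upper-bounds the treewidth. The edges d–c–e–a–d form a cycle, so G is not a tree and its treewidth is at least 2. Combining the bounds, tw(G) = 2.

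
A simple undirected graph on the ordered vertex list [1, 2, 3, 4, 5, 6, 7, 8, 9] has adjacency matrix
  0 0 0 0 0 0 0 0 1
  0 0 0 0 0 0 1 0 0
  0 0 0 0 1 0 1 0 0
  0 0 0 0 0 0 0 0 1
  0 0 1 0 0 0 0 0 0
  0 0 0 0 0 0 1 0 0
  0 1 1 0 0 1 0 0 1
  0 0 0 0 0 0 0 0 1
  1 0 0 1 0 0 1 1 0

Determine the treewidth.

A width-1 tree decomposition is:
Bags: B1 = {7, 9}  B2 = {6, 7}  B3 = {8, 9}  B4 = {3, 7}  B5 = {2, 7}  B6 = {4, 9}  B7 = {3, 5}  B8 = {1, 9}
Tree: B1–B2, B1–B3, B1–B4, B4–B5, B3–B6, B4–B7, B1–B8
Every bag has size at most 2, so the width is 2 − 1 = 1 and tw(G) ≤ 1. Any graph with an edge has treewidth ≥ 1, and G has the edge 9–7. The upper and lower bounds meet at 1, so that is the treewidth.

1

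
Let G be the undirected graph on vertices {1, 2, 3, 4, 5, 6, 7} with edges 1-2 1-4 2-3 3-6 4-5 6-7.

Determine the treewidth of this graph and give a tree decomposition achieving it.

Treewidth 1.
Bags: B1 = {4, 5}  B2 = {1, 4}  B3 = {1, 2}  B4 = {2, 3}  B5 = {3, 6}  B6 = {6, 7}
Tree: B1–B2, B2–B3, B3–B4, B4–B5, B5–B6

Each bag holds 2 vertices, so the decomposition has width 1, which upper-bounds the treewidth. Any graph with an edge has treewidth ≥ 1, and G has the edge 5–4. Hence tw(G) = 1 exactly.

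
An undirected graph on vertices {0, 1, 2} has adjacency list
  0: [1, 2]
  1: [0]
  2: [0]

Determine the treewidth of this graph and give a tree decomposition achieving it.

Treewidth 1.
One optimal decomposition is:
Bags: B1 = {0, 2}  B2 = {0, 1}
Tree: B1–B2

Every bag has size at most 2, so the width is 2 − 1 = 1 and tw(G) ≤ 1. Since G has at least one edge (e.g. 0–2), it is not an edgeless graph, so tw(G) ≥ 1. The upper and lower bounds meet at 1, so that is the treewidth.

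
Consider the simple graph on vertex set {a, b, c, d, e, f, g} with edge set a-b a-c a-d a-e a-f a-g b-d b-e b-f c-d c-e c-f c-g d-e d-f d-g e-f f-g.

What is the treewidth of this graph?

A width-4 tree decomposition is:
Bags: B1 = {a, c, d, f, g}  B2 = {a, c, d, e, f}  B3 = {a, b, d, e, f}
Tree: B1–B2, B2–B3
The largest bag has 5 vertices, giving width 4; this decomposition certifies tw(G) ≤ 4. On the other hand G contains the 5-clique {a, c, d, f, g}. A clique must lie in a single bag of any decomposition, so no decomposition can have width below 4. Therefore the treewidth is 4.

4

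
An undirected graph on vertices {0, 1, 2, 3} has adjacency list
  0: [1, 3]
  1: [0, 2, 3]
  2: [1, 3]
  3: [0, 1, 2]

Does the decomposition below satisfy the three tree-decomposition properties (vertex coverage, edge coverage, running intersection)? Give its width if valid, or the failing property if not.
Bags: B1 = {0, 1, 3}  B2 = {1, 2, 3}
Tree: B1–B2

Yes; width 2.

Vertex coverage: the bags together contain {0, 1, 2, 3}, the full vertex set. Edge coverage: each edge of G has both endpoints in at least one bag. Running intersection: for every vertex, the bags containing it form a connected subtree. All three properties hold, so this is a valid tree decomposition of width max|bag| − 1 = 2, and hence tw(G) ≤ 2.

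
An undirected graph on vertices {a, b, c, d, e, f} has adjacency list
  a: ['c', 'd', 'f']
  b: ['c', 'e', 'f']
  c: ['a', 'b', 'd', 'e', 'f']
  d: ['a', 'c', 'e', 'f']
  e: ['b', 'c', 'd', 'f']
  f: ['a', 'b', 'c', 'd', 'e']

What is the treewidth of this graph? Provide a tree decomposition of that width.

Every bag has size at most 4, so the width is 4 − 1 = 3 and tw(G) ≤ 3. On the other hand G contains the 4-clique {c, d, e, f}. A clique must lie in a single bag of any decomposition, so no decomposition can have width below 3. Therefore the treewidth is 3.

Treewidth 3.
One such decomposition:
Bags: B1 = {c, d, e, f}  B2 = {a, c, d, f}  B3 = {b, c, e, f}
Tree: B1–B2, B1–B3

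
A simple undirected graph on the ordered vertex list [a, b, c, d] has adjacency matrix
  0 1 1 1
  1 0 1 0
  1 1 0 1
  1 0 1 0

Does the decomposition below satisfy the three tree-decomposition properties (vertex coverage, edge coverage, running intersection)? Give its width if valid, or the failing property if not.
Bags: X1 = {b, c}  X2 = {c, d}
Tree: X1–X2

A tree decomposition must satisfy three properties: every vertex lies in some bag; for every edge, both endpoints lie together in some bag; and for every vertex, the bags containing it form a connected subtree. Here vertex a appears in no bag, so the decomposition is invalid.

No — vertex a appears in no bag.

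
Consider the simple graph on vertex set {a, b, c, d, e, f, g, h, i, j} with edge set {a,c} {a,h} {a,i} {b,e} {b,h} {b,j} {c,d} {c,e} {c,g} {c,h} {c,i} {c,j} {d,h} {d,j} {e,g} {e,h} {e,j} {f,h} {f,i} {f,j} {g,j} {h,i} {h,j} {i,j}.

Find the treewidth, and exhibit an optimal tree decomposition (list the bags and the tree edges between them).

Each bag holds 4 vertices, so the decomposition has width 3, which upper-bounds the treewidth. For the lower bound, the 4 vertices {c, e, g, j} are pairwise adjacent, and any tree decomposition puts a clique entirely inside one bag — forcing width ≥ 3. Combining the bounds, tw(G) = 3.

Treewidth 3.
One optimal decomposition is:
Bags: B1 = {b, e, h, j}  B2 = {c, e, h, j}  B3 = {c, d, h, j}  B4 = {c, h, i, j}  B5 = {a, c, h, i}  B6 = {f, h, i, j}  B7 = {c, e, g, j}
Tree: B1–B2, B2–B3, B3–B4, B4–B5, B4–B6, B2–B7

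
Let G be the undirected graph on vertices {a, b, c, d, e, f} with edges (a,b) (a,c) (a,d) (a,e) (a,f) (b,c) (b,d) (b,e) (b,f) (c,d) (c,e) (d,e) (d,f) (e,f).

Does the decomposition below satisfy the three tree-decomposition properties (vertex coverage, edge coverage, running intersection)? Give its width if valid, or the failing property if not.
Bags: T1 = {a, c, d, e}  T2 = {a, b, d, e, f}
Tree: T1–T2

A tree decomposition must satisfy three properties: every vertex lies in some bag; for every edge, both endpoints lie together in some bag; and for every vertex, the bags containing it form a connected subtree. Here edge (b,c) lies in no bag, so the decomposition is invalid.

No — edge (b,c) lies in no bag.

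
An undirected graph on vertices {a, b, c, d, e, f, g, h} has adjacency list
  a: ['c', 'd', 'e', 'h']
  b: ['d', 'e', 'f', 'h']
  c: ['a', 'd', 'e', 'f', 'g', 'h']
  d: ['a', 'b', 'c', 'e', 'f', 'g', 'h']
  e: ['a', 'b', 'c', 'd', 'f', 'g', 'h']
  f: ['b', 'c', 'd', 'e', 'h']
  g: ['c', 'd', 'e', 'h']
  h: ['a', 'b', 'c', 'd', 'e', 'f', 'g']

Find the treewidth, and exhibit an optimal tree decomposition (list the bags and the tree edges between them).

Treewidth 4.
One such decomposition:
Bags: B1 = {a, c, d, e, h}  B2 = {c, d, e, f, h}  B3 = {b, d, e, f, h}  B4 = {c, d, e, g, h}
Tree: B1–B2, B2–B3, B1–B4

Each bag holds 5 vertices, so the decomposition has width 4, which upper-bounds the treewidth. On the other hand G contains the 5-clique {c, d, e, g, h}. A clique must lie in a single bag of any decomposition, so no decomposition can have width below 4. Therefore the treewidth is 4.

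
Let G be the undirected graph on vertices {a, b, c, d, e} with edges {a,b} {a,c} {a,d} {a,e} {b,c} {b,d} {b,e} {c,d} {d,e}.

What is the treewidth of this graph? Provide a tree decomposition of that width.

Treewidth 3.
One such decomposition:
Bags: B1 = {a, b, d, e}  B2 = {a, b, c, d}
Tree: B1–B2

Every bag has size at most 4, so the width is 4 − 1 = 3 and tw(G) ≤ 3. For the lower bound, the 4 vertices {a, b, d, e} are pairwise adjacent, and any tree decomposition puts a clique entirely inside one bag — forcing width ≥ 3. Therefore the treewidth is 3.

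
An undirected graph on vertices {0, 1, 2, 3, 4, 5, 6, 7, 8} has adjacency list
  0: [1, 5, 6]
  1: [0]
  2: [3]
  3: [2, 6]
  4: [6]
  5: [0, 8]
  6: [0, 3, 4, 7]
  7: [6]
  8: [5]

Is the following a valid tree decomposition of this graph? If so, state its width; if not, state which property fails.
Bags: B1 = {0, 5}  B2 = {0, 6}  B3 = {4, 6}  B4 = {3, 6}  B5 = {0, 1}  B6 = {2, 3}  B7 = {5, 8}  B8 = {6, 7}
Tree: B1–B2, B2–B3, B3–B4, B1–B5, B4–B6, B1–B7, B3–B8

Yes; width 1.

Every vertex of G appears in some bag (union = {0, 1, 2, 3, 4, 5, 6, 7, 8}); every edge is covered by a bag; and for each vertex v the set of bags containing v is connected in the bag tree. The decomposition is therefore valid. The largest bag has 2 vertices, so the width is 1.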